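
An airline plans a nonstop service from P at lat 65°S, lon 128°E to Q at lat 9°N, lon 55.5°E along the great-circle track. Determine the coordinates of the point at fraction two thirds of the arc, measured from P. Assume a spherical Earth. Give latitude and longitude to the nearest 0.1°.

≈ lat 18.7°S, lon 67.9°E

Convert each endpoint to a unit vector on the sphere (x = cos φ cos λ, y = cos φ sin λ, z = sin φ).
The central angle between the endpoints is δ = arccos(p₁·p₂) ≈ 1.587 rad (90.9°).
Interpolate at f = 2/3 with slerp weights a = sin((1−f)δ)/sin δ ≈ 0.505, b = sin(fδ)/sin δ ≈ 0.872.
p = a·p₁ + b·p₂ ≈ (0.356, 0.877, -0.321); φ = arcsin(p_z) ≈ -18.73°, λ = atan2(p_y, p_x) ≈ 67.91°.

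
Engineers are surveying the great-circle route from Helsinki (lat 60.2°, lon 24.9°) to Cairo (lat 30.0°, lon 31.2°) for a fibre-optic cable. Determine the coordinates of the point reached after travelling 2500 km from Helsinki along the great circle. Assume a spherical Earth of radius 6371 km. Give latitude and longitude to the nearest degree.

≈ lat 38°, lon 30°

Convert each endpoint to a unit vector on the sphere (x = cos φ cos λ, y = cos φ sin λ, z = sin φ).
The central angle between the endpoints is δ = arccos(p₁·p₂) ≈ 0.532 rad (30.5°). The total great-circle distance is δ·R ≈ 0.532 × 6371 ≈ 3391 km, so the target fraction is f = 2500/3391 ≈ 0.737.
Interpolate at f ≈ 0.737 with slerp weights a = sin((1−f)δ)/sin δ ≈ 0.275, b = sin(fδ)/sin δ ≈ 0.754.
p = a·p₁ + b·p₂ ≈ (0.682, 0.396, 0.615); φ = arcsin(p_z) ≈ 37.96°, λ = atan2(p_y, p_x) ≈ 30.11°.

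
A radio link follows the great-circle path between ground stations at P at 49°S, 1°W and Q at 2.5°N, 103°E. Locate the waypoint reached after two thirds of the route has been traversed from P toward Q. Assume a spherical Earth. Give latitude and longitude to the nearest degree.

From cos δ = sin φ₁ sin φ₂ + cos φ₁ cos φ₂ cos Δλ, the central angle is δ ≈ 1.763 rad (101.0°).
Interpolate at f = 2/3 with slerp weights a = sin((1−f)δ)/sin δ ≈ 0.565, b = sin(fδ)/sin δ ≈ 0.940.
p = a·p₁ + b·p₂ ≈ (0.159, 0.909, -0.385); φ = arcsin(p_z) ≈ -22.67°, λ = atan2(p_y, p_x) ≈ 80.06°.

≈ 23°S, 80°E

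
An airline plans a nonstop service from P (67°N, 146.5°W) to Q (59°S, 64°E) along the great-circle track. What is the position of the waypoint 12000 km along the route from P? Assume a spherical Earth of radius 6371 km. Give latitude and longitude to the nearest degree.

≈ (11°S, 102°E)

Write both endpoints as unit vectors p₁, p₂ with components (cos φ cos λ, cos φ sin λ, sin φ).
The central angle between the endpoints is δ = arccos(p₁·p₂) ≈ 2.867 rad (164.2°). The total great-circle distance is δ·R ≈ 2.867 × 6371 ≈ 18263 km, so the target fraction is f = 12000/18263 ≈ 0.657.
Interpolate at f ≈ 0.657 with slerp weights a = sin((1−f)δ)/sin δ ≈ 3.065, b = sin(fδ)/sin δ ≈ 3.504.
p = a·p₁ + b·p₂ ≈ (-0.207, 0.961, -0.182); φ = arcsin(p_z) ≈ -10.51°, λ = atan2(p_y, p_x) ≈ 102.18°.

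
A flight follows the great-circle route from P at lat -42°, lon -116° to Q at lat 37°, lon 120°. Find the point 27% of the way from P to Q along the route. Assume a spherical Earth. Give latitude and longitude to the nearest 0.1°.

≈ lat -25.8°, lon -156.8°

From cos δ = sin φ₁ sin φ₂ + cos φ₁ cos φ₂ cos Δλ, the central angle is δ ≈ 2.396 rad (137.3°).
Interpolate at f = 0.27 with slerp weights a = sin((1−f)δ)/sin δ ≈ 1.450, b = sin(fδ)/sin δ ≈ 0.888.
p = a·p₁ + b·p₂ ≈ (-0.827, -0.354, -0.436); φ = arcsin(p_z) ≈ -25.85°, λ = atan2(p_y, p_x) ≈ -156.80°.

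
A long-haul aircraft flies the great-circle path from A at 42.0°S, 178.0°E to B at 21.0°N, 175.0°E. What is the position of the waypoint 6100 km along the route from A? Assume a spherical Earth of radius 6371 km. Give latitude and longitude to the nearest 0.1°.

Write both endpoints as unit vectors p₁, p₂ with components (cos φ cos λ, cos φ sin λ, sin φ).
The central angle between the endpoints is δ = arccos(p₁·p₂) ≈ 1.101 rad (63.1°). The total great-circle distance is δ·R ≈ 1.101 × 6371 ≈ 7012 km, so the target fraction is f = 6100/7012 ≈ 0.870.
Interpolate at f ≈ 0.870 with slerp weights a = sin((1−f)δ)/sin δ ≈ 0.160, b = sin(fδ)/sin δ ≈ 0.917.
p = a·p₁ + b·p₂ ≈ (-0.972, 0.079, 0.222); φ = arcsin(p_z) ≈ 12.80°, λ = atan2(p_y, p_x) ≈ 175.37°.

≈ 12.8°N, 175.4°E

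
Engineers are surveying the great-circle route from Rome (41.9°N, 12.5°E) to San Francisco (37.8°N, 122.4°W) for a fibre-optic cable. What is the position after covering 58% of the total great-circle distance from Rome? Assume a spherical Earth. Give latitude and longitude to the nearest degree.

From cos δ = sin φ₁ sin φ₂ + cos φ₁ cos φ₂ cos Δλ, the central angle is δ ≈ 1.577 rad (90.3°).
Interpolate at f = 0.58 with slerp weights a = sin((1−f)δ)/sin δ ≈ 0.615, b = sin(fδ)/sin δ ≈ 0.792.
p = a·p₁ + b·p₂ ≈ (0.111, -0.429, 0.896); φ = arcsin(p_z) ≈ 63.66°, λ = atan2(p_y, p_x) ≈ -75.46°.

≈ 64°N, 75°W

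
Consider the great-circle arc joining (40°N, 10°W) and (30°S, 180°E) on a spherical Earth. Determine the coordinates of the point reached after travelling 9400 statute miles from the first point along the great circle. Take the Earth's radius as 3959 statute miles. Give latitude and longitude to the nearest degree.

≈ (4°S, 162°W)

Write both endpoints as unit vectors p₁, p₂ with components (cos φ cos λ, cos φ sin λ, sin φ).
The central angle between the endpoints is δ = arccos(p₁·p₂) ≈ 2.916 rad (167.1°). The total great-circle distance is δ·R ≈ 2.916 × 3959 ≈ 11546 mi, so the target fraction is f = 9400/11546 ≈ 0.814.
Interpolate at f ≈ 0.814 with slerp weights a = sin((1−f)δ)/sin δ ≈ 2.309, b = sin(fδ)/sin δ ≈ 3.107.
p = a·p₁ + b·p₂ ≈ (-0.949, -0.307, -0.069); φ = arcsin(p_z) ≈ -3.98°, λ = atan2(p_y, p_x) ≈ -162.07°.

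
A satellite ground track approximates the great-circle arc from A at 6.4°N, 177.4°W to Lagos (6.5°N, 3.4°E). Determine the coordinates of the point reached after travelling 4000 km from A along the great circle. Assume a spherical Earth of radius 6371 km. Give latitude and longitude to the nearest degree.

From cos δ = sin φ₁ sin φ₂ + cos φ₁ cos φ₂ cos Δλ, the central angle is δ ≈ 2.916 rad (167.1°). The total great-circle distance is δ·R ≈ 2.916 × 6371 ≈ 18578 km, so the target fraction is f = 4000/18578 ≈ 0.215.
Interpolate at f ≈ 0.215 with slerp weights a = sin((1−f)δ)/sin δ ≈ 3.369, b = sin(fδ)/sin δ ≈ 2.626.
p = a·p₁ + b·p₂ ≈ (-0.740, 0.003, 0.673); φ = arcsin(p_z) ≈ 42.29°, λ = atan2(p_y, p_x) ≈ 179.78°.

≈ 42°N, 180°E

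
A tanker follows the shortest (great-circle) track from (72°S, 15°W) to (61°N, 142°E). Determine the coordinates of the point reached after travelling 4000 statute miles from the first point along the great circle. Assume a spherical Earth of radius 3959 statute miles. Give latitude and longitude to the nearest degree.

Convert each endpoint to a unit vector on the sphere (x = cos φ cos λ, y = cos φ sin λ, z = sin φ).
The central angle between the endpoints is δ = arccos(p₁·p₂) ≈ 2.895 rad (165.9°). The total great-circle distance is δ·R ≈ 2.895 × 3959 ≈ 11461 mi, so the target fraction is f = 4000/11461 ≈ 0.349.
Interpolate at f ≈ 0.349 with slerp weights a = sin((1−f)δ)/sin δ ≈ 3.895, b = sin(fδ)/sin δ ≈ 3.468.
p = a·p₁ + b·p₂ ≈ (-0.162, 0.724, -0.671); φ = arcsin(p_z) ≈ -42.13°, λ = atan2(p_y, p_x) ≈ 102.65°.

≈ (42°S, 103°E)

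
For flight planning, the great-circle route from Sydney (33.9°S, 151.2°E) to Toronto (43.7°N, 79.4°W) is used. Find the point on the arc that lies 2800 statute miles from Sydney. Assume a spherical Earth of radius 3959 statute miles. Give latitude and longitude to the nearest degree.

≈ (9°S, 174°W)

Convert each endpoint to a unit vector on the sphere (x = cos φ cos λ, y = cos φ sin λ, z = sin φ).
The central angle between the endpoints is δ = arccos(p₁·p₂) ≈ 2.444 rad (140.0°). The total great-circle distance is δ·R ≈ 2.444 × 3959 ≈ 9675 mi, so the target fraction is f = 2800/9675 ≈ 0.289.
Interpolate at f ≈ 0.289 with slerp weights a = sin((1−f)δ)/sin δ ≈ 1.535, b = sin(fδ)/sin δ ≈ 1.011.
p = a·p₁ + b·p₂ ≈ (-0.982, -0.105, -0.158); φ = arcsin(p_z) ≈ -9.06°, λ = atan2(p_y, p_x) ≈ -173.91°.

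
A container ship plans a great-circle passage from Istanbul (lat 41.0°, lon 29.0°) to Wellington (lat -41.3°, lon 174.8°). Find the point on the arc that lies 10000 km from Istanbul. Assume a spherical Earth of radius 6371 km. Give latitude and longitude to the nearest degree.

≈ lat -9°, lon 111°

Convert each endpoint to a unit vector on the sphere (x = cos φ cos λ, y = cos φ sin λ, z = sin φ).
The central angle between the endpoints is δ = arccos(p₁·p₂) ≈ 2.695 rad (154.4°). The total great-circle distance is δ·R ≈ 2.695 × 6371 ≈ 17170 km, so the target fraction is f = 10000/17170 ≈ 0.582.
Interpolate at f ≈ 0.582 with slerp weights a = sin((1−f)δ)/sin δ ≈ 2.090, b = sin(fδ)/sin δ ≈ 2.316.
p = a·p₁ + b·p₂ ≈ (-0.353, 0.922, -0.157); φ = arcsin(p_z) ≈ -9.05°, λ = atan2(p_y, p_x) ≈ 110.95°.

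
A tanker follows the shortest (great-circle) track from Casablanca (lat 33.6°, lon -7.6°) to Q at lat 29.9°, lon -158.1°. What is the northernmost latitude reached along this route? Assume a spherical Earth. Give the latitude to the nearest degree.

The great circle lies in the plane with unit normal n̂ = (p₁ × p₂)/|p₁ × p₂|.
Here n̂_z ≈ -0.380; the vertex latitude is φ_max = arccos|n̂_z| ≈ 67.7°.

≈ 68°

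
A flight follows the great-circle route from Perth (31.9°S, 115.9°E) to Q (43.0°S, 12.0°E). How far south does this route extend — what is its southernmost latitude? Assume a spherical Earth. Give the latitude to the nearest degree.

The great circle lies in the plane with unit normal n̂ = (p₁ × p₂)/|p₁ × p₂|.
Here n̂_z ≈ -0.617; the vertex latitude is φ_max = arccos|n̂_z| ≈ 51.9°.
Check via Clairaut: cos φ_max = |cos φ₁| · sin C = cos(31.9°)·sin(133.4°) ≈ 0.617, again giving ≈ 51.9°.

≈ 52°S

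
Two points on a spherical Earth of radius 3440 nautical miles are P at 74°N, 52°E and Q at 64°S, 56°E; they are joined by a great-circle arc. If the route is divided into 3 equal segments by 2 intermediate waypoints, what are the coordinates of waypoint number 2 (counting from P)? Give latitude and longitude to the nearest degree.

The haversine formula gives a central angle δ ≈ 2.409 rad (138.0°) between the endpoints.
Interpolate at f = 2/3 with slerp weights a = sin((1−f)δ)/sin δ ≈ 1.076, b = sin(fδ)/sin δ ≈ 1.494.
p = a·p₁ + b·p₂ ≈ (0.549, 0.777, -0.309); φ = arcsin(p_z) ≈ -18.00°, λ = atan2(p_y, p_x) ≈ 54.75°.

≈ 18°S, 55°E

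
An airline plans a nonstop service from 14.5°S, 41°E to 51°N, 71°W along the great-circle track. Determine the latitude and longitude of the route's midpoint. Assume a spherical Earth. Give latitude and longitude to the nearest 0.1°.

≈ 29.4°N, 2.5°E

From cos δ = sin φ₁ sin φ₂ + cos φ₁ cos φ₂ cos Δλ, the central angle is δ ≈ 2.007 rad (115.0°).
Interpolate at f = 1/2 with slerp weights a = sin((1−f)δ)/sin δ ≈ 0.931, b = sin(fδ)/sin δ ≈ 0.931.
p = a·p₁ + b·p₂ ≈ (0.871, 0.037, 0.490); φ = arcsin(p_z) ≈ 29.36°, λ = atan2(p_y, p_x) ≈ 2.46°.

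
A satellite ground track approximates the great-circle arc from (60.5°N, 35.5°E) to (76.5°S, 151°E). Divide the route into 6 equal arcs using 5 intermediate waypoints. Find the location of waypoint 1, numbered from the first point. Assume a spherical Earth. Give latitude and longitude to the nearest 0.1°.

The haversine formula gives a central angle δ ≈ 2.681 rad (153.6°) between the endpoints.
Interpolate at f = 1/6 with slerp weights a = sin((1−f)δ)/sin δ ≈ 1.773, b = sin(fδ)/sin δ ≈ 0.972.
p = a·p₁ + b·p₂ ≈ (0.512, 0.617, 0.598); φ = arcsin(p_z) ≈ 36.69°, λ = atan2(p_y, p_x) ≈ 50.30°.

≈ (36.7°N, 50.3°E)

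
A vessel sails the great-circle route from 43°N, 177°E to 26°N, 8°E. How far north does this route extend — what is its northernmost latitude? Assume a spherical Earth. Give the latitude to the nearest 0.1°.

≈ 82.3°N

The great circle lies in the plane with unit normal n̂ = (p₁ × p₂)/|p₁ × p₂|.
Here n̂_z ≈ -0.134; the vertex latitude is φ_max = arccos|n̂_z| ≈ 82.3°.
Check via Clairaut: cos φ_max = |cos φ₁| · sin C = cos(43.0°)·sin(10.5°) ≈ 0.134, again giving ≈ 82.3°.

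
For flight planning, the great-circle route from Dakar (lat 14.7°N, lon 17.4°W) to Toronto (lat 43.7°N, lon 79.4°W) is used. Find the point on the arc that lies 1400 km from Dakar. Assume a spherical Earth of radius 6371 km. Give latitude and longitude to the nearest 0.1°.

Convert each endpoint to a unit vector on the sphere (x = cos φ cos λ, y = cos φ sin λ, z = sin φ).
The central angle between the endpoints is δ = arccos(p₁·p₂) ≈ 1.043 rad (59.8°). The total great-circle distance is δ·R ≈ 1.043 × 6371 ≈ 6645 km, so the target fraction is f = 1400/6645 ≈ 0.211.
Interpolate at f ≈ 0.211 with slerp weights a = sin((1−f)δ)/sin δ ≈ 0.849, b = sin(fδ)/sin δ ≈ 0.252.
p = a·p₁ + b·p₂ ≈ (0.817, -0.425, 0.390); φ = arcsin(p_z) ≈ 22.94°, λ = atan2(p_y, p_x) ≈ -27.47°.

≈ lat 22.9°N, lon 27.5°W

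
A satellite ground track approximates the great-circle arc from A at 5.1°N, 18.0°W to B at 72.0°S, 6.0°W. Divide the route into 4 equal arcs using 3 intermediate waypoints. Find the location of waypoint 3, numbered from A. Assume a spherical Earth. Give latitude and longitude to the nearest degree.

≈ 53°S, 13°W

Convert each endpoint to a unit vector on the sphere (x = cos φ cos λ, y = cos φ sin λ, z = sin φ).
The central angle between the endpoints is δ = arccos(p₁·p₂) ≈ 1.353 rad (77.5°).
Interpolate at f = 3/4 with slerp weights a = sin((1−f)δ)/sin δ ≈ 0.340, b = sin(fδ)/sin δ ≈ 0.870.
p = a·p₁ + b·p₂ ≈ (0.589, -0.133, -0.797); φ = arcsin(p_z) ≈ -52.85°, λ = atan2(p_y, p_x) ≈ -12.69°.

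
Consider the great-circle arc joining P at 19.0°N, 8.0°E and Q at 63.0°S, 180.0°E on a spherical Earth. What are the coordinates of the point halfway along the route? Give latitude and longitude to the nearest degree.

The haversine formula gives a central angle δ ≈ 2.368 rad (135.7°) between the endpoints.
Interpolate at f = 1/2 with slerp weights a = sin((1−f)δ)/sin δ ≈ 1.325, b = sin(fδ)/sin δ ≈ 1.325.
p = a·p₁ + b·p₂ ≈ (0.639, 0.174, -0.749); φ = arcsin(p_z) ≈ -48.52°, λ = atan2(p_y, p_x) ≈ 15.26°.

≈ 49°S, 15°E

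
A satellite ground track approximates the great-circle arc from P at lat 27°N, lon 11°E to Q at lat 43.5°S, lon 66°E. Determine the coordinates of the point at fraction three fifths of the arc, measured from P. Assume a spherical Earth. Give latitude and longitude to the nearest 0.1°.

≈ lat 16.5°S, lon 40.3°E

From cos δ = sin φ₁ sin φ₂ + cos φ₁ cos φ₂ cos Δλ, the central angle is δ ≈ 1.513 rad (86.7°).
Interpolate at f = 3/5 with slerp weights a = sin((1−f)δ)/sin δ ≈ 0.570, b = sin(fδ)/sin δ ≈ 0.789.
p = a·p₁ + b·p₂ ≈ (0.731, 0.620, -0.285); φ = arcsin(p_z) ≈ -16.54°, λ = atan2(p_y, p_x) ≈ 40.29°.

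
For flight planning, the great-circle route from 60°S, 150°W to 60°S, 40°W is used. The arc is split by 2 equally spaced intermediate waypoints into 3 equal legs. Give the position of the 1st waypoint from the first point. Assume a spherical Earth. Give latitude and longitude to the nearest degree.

Write both endpoints as unit vectors p₁, p₂ with components (cos φ cos λ, cos φ sin λ, sin φ).
The central angle between the endpoints is δ = arccos(p₁·p₂) ≈ 0.844 rad (48.4°).
Interpolate at f = 1/3 with slerp weights a = sin((1−f)δ)/sin δ ≈ 0.714, b = sin(fδ)/sin δ ≈ 0.372.
p = a·p₁ + b·p₂ ≈ (-0.167, -0.298, -0.940); φ = arcsin(p_z) ≈ -70.04°, λ = atan2(p_y, p_x) ≈ -119.25°.

≈ 70°S, 119°W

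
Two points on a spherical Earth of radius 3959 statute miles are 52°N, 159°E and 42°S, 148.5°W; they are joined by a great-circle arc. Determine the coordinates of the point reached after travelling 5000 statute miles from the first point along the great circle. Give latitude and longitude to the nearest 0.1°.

Write both endpoints as unit vectors p₁, p₂ with components (cos φ cos λ, cos φ sin λ, sin φ).
The central angle between the endpoints is δ = arccos(p₁·p₂) ≈ 1.822 rad (104.4°). The total great-circle distance is δ·R ≈ 1.822 × 3959 ≈ 7214 mi, so the target fraction is f = 5000/7214 ≈ 0.693.
Interpolate at f ≈ 0.693 with slerp weights a = sin((1−f)δ)/sin δ ≈ 0.548, b = sin(fδ)/sin δ ≈ 0.984.
p = a·p₁ + b·p₂ ≈ (-0.938, -0.261, -0.227); φ = arcsin(p_z) ≈ -13.10°, λ = atan2(p_y, p_x) ≈ -164.44°.

≈ 13.1°S, 164.4°W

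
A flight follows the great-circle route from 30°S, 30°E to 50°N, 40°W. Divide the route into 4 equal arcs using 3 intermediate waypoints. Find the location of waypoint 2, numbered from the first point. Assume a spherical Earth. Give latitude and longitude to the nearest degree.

≈ 12°N, 1°E

Convert each endpoint to a unit vector on the sphere (x = cos φ cos λ, y = cos φ sin λ, z = sin φ).
The central angle between the endpoints is δ = arccos(p₁·p₂) ≈ 1.765 rad (101.1°).
Interpolate at f = 2/4 with slerp weights a = sin((1−f)δ)/sin δ ≈ 0.787, b = sin(fδ)/sin δ ≈ 0.787.
p = a·p₁ + b·p₂ ≈ (0.978, 0.016, 0.209); φ = arcsin(p_z) ≈ 12.09°, λ = atan2(p_y, p_x) ≈ 0.91°.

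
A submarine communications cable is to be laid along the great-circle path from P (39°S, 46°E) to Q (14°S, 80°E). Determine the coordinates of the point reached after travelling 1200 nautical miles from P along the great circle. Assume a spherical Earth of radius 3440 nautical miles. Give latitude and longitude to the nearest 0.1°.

≈ (27.2°S, 65.4°E)

Convert each endpoint to a unit vector on the sphere (x = cos φ cos λ, y = cos φ sin λ, z = sin φ).
The central angle between the endpoints is δ = arccos(p₁·p₂) ≈ 0.680 rad (39.0°). The total great-circle distance is δ·R ≈ 0.680 × 3440 ≈ 2340 nmi, so the target fraction is f = 1200/2340 ≈ 0.513.
Interpolate at f ≈ 0.513 with slerp weights a = sin((1−f)δ)/sin δ ≈ 0.517, b = sin(fδ)/sin δ ≈ 0.543.
p = a·p₁ + b·p₂ ≈ (0.371, 0.808, -0.457); φ = arcsin(p_z) ≈ -27.20°, λ = atan2(p_y, p_x) ≈ 65.36°.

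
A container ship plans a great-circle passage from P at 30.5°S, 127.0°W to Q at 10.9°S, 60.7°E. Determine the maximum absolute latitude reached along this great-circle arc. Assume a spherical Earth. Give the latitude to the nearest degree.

≈ 80°S

The great circle lies in the plane with unit normal n̂ = (p₁ × p₂)/|p₁ × p₂|.
Here n̂_z ≈ -0.169; the vertex latitude is φ_max = arccos|n̂_z| ≈ 80.3°.
Check via Clairaut: cos φ_max = |cos φ₁| · sin C = cos(30.5°)·sin(168.7°) ≈ 0.169, again giving ≈ 80.3°.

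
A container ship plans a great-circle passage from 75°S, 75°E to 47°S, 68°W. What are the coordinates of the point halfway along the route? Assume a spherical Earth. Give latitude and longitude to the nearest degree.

≈ 74°S, 50°W

From cos δ = sin φ₁ sin φ₂ + cos φ₁ cos φ₂ cos Δλ, the central angle is δ ≈ 0.970 rad (55.6°).
Interpolate at f = 1/2 with slerp weights a = sin((1−f)δ)/sin δ ≈ 0.565, b = sin(fδ)/sin δ ≈ 0.565.
p = a·p₁ + b·p₂ ≈ (0.182, -0.216, -0.959); φ = arcsin(p_z) ≈ -73.58°, λ = atan2(p_y, p_x) ≈ -49.86°.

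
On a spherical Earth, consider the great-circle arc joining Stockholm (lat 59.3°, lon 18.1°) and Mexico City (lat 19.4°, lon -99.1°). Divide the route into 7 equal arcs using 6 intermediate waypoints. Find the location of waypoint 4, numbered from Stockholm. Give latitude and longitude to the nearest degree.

≈ lat 50°, lon -74°

The haversine formula gives a central angle δ ≈ 1.505 rad (86.2°) between the endpoints.
Interpolate at f = 4/7 with slerp weights a = sin((1−f)δ)/sin δ ≈ 0.603, b = sin(fδ)/sin δ ≈ 0.760.
p = a·p₁ + b·p₂ ≈ (0.179, -0.612, 0.770); φ = arcsin(p_z) ≈ 50.39°, λ = atan2(p_y, p_x) ≈ -73.68°.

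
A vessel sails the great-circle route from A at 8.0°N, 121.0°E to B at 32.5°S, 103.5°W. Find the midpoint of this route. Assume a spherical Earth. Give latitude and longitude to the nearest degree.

≈ 29°S, 178°E

The haversine formula gives a central angle δ ≈ 2.306 rad (132.1°) between the endpoints.
Interpolate at f = 1/2 with slerp weights a = sin((1−f)δ)/sin δ ≈ 1.232, b = sin(fδ)/sin δ ≈ 1.232.
p = a·p₁ + b·p₂ ≈ (-0.871, 0.035, -0.490); φ = arcsin(p_z) ≈ -29.37°, λ = atan2(p_y, p_x) ≈ 177.67°.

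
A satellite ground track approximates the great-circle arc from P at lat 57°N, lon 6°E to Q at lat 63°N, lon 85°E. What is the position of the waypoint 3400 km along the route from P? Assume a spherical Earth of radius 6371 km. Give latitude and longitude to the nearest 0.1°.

The haversine formula gives a central angle δ ≈ 0.653 rad (37.4°) between the endpoints. The total great-circle distance is δ·R ≈ 0.653 × 6371 ≈ 4158 km, so the target fraction is f = 3400/4158 ≈ 0.818.
Interpolate at f ≈ 0.818 with slerp weights a = sin((1−f)δ)/sin δ ≈ 0.196, b = sin(fδ)/sin δ ≈ 0.838.
p = a·p₁ + b·p₂ ≈ (0.139, 0.390, 0.910); φ = arcsin(p_z) ≈ 65.54°, λ = atan2(p_y, p_x) ≈ 70.37°.

≈ lat 65.5°N, lon 70.4°E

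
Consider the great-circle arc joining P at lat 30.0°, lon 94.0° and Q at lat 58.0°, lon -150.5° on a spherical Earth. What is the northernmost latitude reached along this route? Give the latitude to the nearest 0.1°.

The great circle lies in the plane with unit normal n̂ = (p₁ × p₂)/|p₁ × p₂|.
Here n̂_z ≈ +0.425; the vertex latitude is φ_max = arccos|n̂_z| ≈ 64.8°.
Check via Clairaut: cos φ_max = |cos φ₁| · sin C = cos(30.0°)·sin(29.4°) ≈ 0.425, again giving ≈ 64.8°.

≈ 64.8°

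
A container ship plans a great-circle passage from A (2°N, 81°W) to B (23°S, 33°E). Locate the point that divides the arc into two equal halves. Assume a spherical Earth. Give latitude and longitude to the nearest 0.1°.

Write both endpoints as unit vectors p₁, p₂ with components (cos φ cos λ, cos φ sin λ, sin φ).
The central angle between the endpoints is δ = arccos(p₁·p₂) ≈ 1.969 rad (112.8°).
Interpolate at f = 1/2 with slerp weights a = sin((1−f)δ)/sin δ ≈ 0.904, b = sin(fδ)/sin δ ≈ 0.904.
p = a·p₁ + b·p₂ ≈ (0.839, -0.439, -0.322); φ = arcsin(p_z) ≈ -18.76°, λ = atan2(p_y, p_x) ≈ -27.62°.

≈ (18.8°S, 27.6°W)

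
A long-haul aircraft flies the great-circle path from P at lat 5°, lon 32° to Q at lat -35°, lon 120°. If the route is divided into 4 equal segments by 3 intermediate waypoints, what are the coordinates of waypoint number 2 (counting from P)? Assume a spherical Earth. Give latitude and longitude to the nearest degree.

Write both endpoints as unit vectors p₁, p₂ with components (cos φ cos λ, cos φ sin λ, sin φ).
The central angle between the endpoints is δ = arccos(p₁·p₂) ≈ 1.592 rad (91.2°).
Interpolate at f = 2/4 with slerp weights a = sin((1−f)δ)/sin δ ≈ 0.715, b = sin(fδ)/sin δ ≈ 0.715.
p = a·p₁ + b·p₂ ≈ (0.311, 0.884, -0.348); φ = arcsin(p_z) ≈ -20.35°, λ = atan2(p_y, p_x) ≈ 70.62°.

≈ lat -20°, lon 71°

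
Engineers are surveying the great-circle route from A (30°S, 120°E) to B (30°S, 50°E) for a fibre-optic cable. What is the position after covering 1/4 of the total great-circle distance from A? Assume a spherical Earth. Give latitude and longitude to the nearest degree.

Write both endpoints as unit vectors p₁, p₂ with components (cos φ cos λ, cos φ sin λ, sin φ).
The central angle between the endpoints is δ = arccos(p₁·p₂) ≈ 1.040 rad (59.6°).
Interpolate at f = 1/4 with slerp weights a = sin((1−f)δ)/sin δ ≈ 0.815, b = sin(fδ)/sin δ ≈ 0.298.
p = a·p₁ + b·p₂ ≈ (-0.187, 0.809, -0.557); φ = arcsin(p_z) ≈ -33.83°, λ = atan2(p_y, p_x) ≈ 103.02°.

≈ (34°S, 103°E)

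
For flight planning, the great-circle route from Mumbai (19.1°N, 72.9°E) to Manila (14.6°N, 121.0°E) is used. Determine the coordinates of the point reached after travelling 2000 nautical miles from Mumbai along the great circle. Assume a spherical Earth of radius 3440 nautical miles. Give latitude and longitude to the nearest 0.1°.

≈ 17.0°N, 107.9°E

The haversine formula gives a central angle δ ≈ 0.805 rad (46.1°) between the endpoints. The total great-circle distance is δ·R ≈ 0.805 × 3440 ≈ 2769 nmi, so the target fraction is f = 2000/2769 ≈ 0.722.
Interpolate at f ≈ 0.722 with slerp weights a = sin((1−f)δ)/sin δ ≈ 0.308, b = sin(fδ)/sin δ ≈ 0.762.
p = a·p₁ + b·p₂ ≈ (-0.294, 0.910, 0.293); φ = arcsin(p_z) ≈ 17.02°, λ = atan2(p_y, p_x) ≈ 107.93°.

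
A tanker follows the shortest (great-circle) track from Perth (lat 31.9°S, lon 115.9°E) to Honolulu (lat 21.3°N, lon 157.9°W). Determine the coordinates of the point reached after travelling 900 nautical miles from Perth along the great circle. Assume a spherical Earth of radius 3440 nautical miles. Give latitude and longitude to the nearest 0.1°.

≈ lat 25.8°S, lon 131.5°E

Convert each endpoint to a unit vector on the sphere (x = cos φ cos λ, y = cos φ sin λ, z = sin φ).
The central angle between the endpoints is δ = arccos(p₁·p₂) ≈ 1.711 rad (98.0°). The total great-circle distance is δ·R ≈ 1.711 × 3440 ≈ 5885 nmi, so the target fraction is f = 900/5885 ≈ 0.153.
Interpolate at f ≈ 0.153 with slerp weights a = sin((1−f)δ)/sin δ ≈ 1.002, b = sin(fδ)/sin δ ≈ 0.261.
p = a·p₁ + b·p₂ ≈ (-0.597, 0.674, -0.435); φ = arcsin(p_z) ≈ -25.77°, λ = atan2(p_y, p_x) ≈ 131.54°.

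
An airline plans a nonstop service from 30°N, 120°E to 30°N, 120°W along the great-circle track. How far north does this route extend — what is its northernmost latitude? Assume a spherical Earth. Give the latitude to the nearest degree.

The great circle lies in the plane with unit normal n̂ = (p₁ × p₂)/|p₁ × p₂|.
Here n̂_z ≈ +0.655; the vertex latitude is φ_max = arccos|n̂_z| ≈ 49.1°.

≈ 49°N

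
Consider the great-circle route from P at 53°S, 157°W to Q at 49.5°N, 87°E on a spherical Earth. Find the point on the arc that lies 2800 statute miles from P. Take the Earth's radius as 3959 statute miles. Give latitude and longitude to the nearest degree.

From cos δ = sin φ₁ sin φ₂ + cos φ₁ cos φ₂ cos Δλ, the central angle is δ ≈ 2.463 rad (141.1°). The total great-circle distance is δ·R ≈ 2.463 × 3959 ≈ 9752 mi, so the target fraction is f = 2800/9752 ≈ 0.287.
Interpolate at f ≈ 0.287 with slerp weights a = sin((1−f)δ)/sin δ ≈ 1.566, b = sin(fδ)/sin δ ≈ 1.035.
p = a·p₁ + b·p₂ ≈ (-0.833, 0.303, -0.464); φ = arcsin(p_z) ≈ -27.62°, λ = atan2(p_y, p_x) ≈ 159.99°.

≈ 28°S, 160°E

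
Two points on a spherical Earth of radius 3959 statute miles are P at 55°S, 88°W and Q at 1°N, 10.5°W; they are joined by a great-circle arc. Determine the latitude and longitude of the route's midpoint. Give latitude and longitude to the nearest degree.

Write both endpoints as unit vectors p₁, p₂ with components (cos φ cos λ, cos φ sin λ, sin φ).
The central angle between the endpoints is δ = arccos(p₁·p₂) ≈ 1.461 rad (83.7°).
Interpolate at f = 1/2 with slerp weights a = sin((1−f)δ)/sin δ ≈ 0.671, b = sin(fδ)/sin δ ≈ 0.671.
p = a·p₁ + b·p₂ ≈ (0.673, -0.507, -0.538); φ = arcsin(p_z) ≈ -32.55°, λ = atan2(p_y, p_x) ≈ -36.98°.

≈ 33°S, 37°W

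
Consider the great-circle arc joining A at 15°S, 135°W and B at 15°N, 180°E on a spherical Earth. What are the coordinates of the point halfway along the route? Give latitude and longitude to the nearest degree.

≈ 0°N, 158°W

Write both endpoints as unit vectors p₁, p₂ with components (cos φ cos λ, cos φ sin λ, sin φ).
The central angle between the endpoints is δ = arccos(p₁·p₂) ≈ 0.936 rad (53.6°).
Interpolate at f = 1/2 with slerp weights a = sin((1−f)δ)/sin δ ≈ 0.560, b = sin(fδ)/sin δ ≈ 0.560.
p = a·p₁ + b·p₂ ≈ (-0.924, -0.383, 0.000); φ = arcsin(p_z) ≈ 0.00°, λ = atan2(p_y, p_x) ≈ -157.50°.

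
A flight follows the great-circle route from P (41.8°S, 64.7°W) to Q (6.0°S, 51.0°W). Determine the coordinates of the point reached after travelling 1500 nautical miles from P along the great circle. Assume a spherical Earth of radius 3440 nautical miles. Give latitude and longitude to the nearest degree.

Write both endpoints as unit vectors p₁, p₂ with components (cos φ cos λ, cos φ sin λ, sin φ).
The central angle between the endpoints is δ = arccos(p₁·p₂) ≈ 0.660 rad (37.8°). The total great-circle distance is δ·R ≈ 0.660 × 3440 ≈ 2271 nmi, so the target fraction is f = 1500/2271 ≈ 0.661.
Interpolate at f ≈ 0.661 with slerp weights a = sin((1−f)δ)/sin δ ≈ 0.362, b = sin(fδ)/sin δ ≈ 0.689.
p = a·p₁ + b·p₂ ≈ (0.547, -0.777, -0.313); φ = arcsin(p_z) ≈ -18.27°, λ = atan2(p_y, p_x) ≈ -54.86°.

≈ (18°S, 55°W)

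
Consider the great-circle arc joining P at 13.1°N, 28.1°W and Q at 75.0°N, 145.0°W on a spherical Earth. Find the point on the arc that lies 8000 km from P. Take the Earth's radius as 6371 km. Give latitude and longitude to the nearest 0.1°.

From cos δ = sin φ₁ sin φ₂ + cos φ₁ cos φ₂ cos Δλ, the central angle is δ ≈ 1.466 rad (84.0°). The total great-circle distance is δ·R ≈ 1.466 × 6371 ≈ 9338 km, so the target fraction is f = 8000/9338 ≈ 0.857.
Interpolate at f ≈ 0.857 with slerp weights a = sin((1−f)δ)/sin δ ≈ 0.210, b = sin(fδ)/sin δ ≈ 0.956.
p = a·p₁ + b·p₂ ≈ (-0.023, -0.238, 0.971); φ = arcsin(p_z) ≈ 76.16°, λ = atan2(p_y, p_x) ≈ -95.41°.

≈ 76.2°N, 95.4°W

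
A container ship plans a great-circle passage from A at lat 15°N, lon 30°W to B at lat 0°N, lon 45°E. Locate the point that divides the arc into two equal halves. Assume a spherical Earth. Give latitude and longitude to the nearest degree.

Convert each endpoint to a unit vector on the sphere (x = cos φ cos λ, y = cos φ sin λ, z = sin φ).
The central angle between the endpoints is δ = arccos(p₁·p₂) ≈ 1.318 rad (75.5°).
Interpolate at f = 1/2 with slerp weights a = sin((1−f)δ)/sin δ ≈ 0.632, b = sin(fδ)/sin δ ≈ 0.632.
p = a·p₁ + b·p₂ ≈ (0.976, 0.142, 0.164); φ = arcsin(p_z) ≈ 9.42°, λ = atan2(p_y, p_x) ≈ 8.26°.

≈ lat 9°N, lon 8°E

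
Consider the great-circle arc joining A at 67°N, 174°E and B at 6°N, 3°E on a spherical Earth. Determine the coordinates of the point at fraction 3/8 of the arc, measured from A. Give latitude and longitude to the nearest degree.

≈ 72°N, 14°E

Convert each endpoint to a unit vector on the sphere (x = cos φ cos λ, y = cos φ sin λ, z = sin φ).
The central angle between the endpoints is δ = arccos(p₁·p₂) ≈ 1.863 rad (106.7°).
Interpolate at f = 3/8 with slerp weights a = sin((1−f)δ)/sin δ ≈ 0.959, b = sin(fδ)/sin δ ≈ 0.671.
p = a·p₁ + b·p₂ ≈ (0.294, 0.074, 0.953); φ = arcsin(p_z) ≈ 72.34°, λ = atan2(p_y, p_x) ≈ 14.14°.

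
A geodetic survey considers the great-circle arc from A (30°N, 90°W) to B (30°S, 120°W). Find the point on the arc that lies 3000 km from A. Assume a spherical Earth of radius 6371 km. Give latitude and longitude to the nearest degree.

Convert each endpoint to a unit vector on the sphere (x = cos φ cos λ, y = cos φ sin λ, z = sin φ).
The central angle between the endpoints is δ = arccos(p₁·p₂) ≈ 1.160 rad (66.5°). The total great-circle distance is δ·R ≈ 1.160 × 6371 ≈ 7389 km, so the target fraction is f = 3000/7389 ≈ 0.406.
Interpolate at f ≈ 0.406 with slerp weights a = sin((1−f)δ)/sin δ ≈ 0.693, b = sin(fδ)/sin δ ≈ 0.495.
p = a·p₁ + b·p₂ ≈ (-0.214, -0.972, 0.099); φ = arcsin(p_z) ≈ 5.70°, λ = atan2(p_y, p_x) ≈ -102.44°.

≈ (6°N, 102°W)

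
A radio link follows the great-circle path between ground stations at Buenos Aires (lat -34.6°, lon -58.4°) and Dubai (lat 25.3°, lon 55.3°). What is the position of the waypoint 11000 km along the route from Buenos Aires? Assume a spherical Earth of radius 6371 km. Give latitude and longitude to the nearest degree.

≈ lat 13°, lon 33°

Convert each endpoint to a unit vector on the sphere (x = cos φ cos λ, y = cos φ sin λ, z = sin φ).
The central angle between the endpoints is δ = arccos(p₁·p₂) ≈ 2.143 rad (122.8°). The total great-circle distance is δ·R ≈ 2.143 × 6371 ≈ 13655 km, so the target fraction is f = 11000/13655 ≈ 0.806.
Interpolate at f ≈ 0.806 with slerp weights a = sin((1−f)δ)/sin δ ≈ 0.482, b = sin(fδ)/sin δ ≈ 1.175.
p = a·p₁ + b·p₂ ≈ (0.813, 0.536, 0.229); φ = arcsin(p_z) ≈ 13.23°, λ = atan2(p_y, p_x) ≈ 33.40°.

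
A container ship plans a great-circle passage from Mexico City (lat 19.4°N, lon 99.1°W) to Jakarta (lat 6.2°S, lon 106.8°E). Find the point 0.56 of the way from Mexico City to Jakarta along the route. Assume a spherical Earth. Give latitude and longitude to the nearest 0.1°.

The haversine formula gives a central angle δ ≈ 2.645 rad (151.6°) between the endpoints.
Interpolate at f = 0.56 with slerp weights a = sin((1−f)δ)/sin δ ≈ 1.929, b = sin(fδ)/sin δ ≈ 2.092.
p = a·p₁ + b·p₂ ≈ (-0.889, 0.194, 0.415); φ = arcsin(p_z) ≈ 24.51°, λ = atan2(p_y, p_x) ≈ 167.66°.

≈ lat 24.5°N, lon 167.7°E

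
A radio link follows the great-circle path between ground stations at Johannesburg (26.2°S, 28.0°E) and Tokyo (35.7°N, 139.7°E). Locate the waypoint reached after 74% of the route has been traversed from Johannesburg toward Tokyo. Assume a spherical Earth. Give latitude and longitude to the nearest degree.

Convert each endpoint to a unit vector on the sphere (x = cos φ cos λ, y = cos φ sin λ, z = sin φ).
The central angle between the endpoints is δ = arccos(p₁·p₂) ≈ 2.126 rad (121.8°).
Interpolate at f = 0.74 with slerp weights a = sin((1−f)δ)/sin δ ≈ 0.618, b = sin(fδ)/sin δ ≈ 1.177.
p = a·p₁ + b·p₂ ≈ (-0.239, 0.878, 0.414); φ = arcsin(p_z) ≈ 24.45°, λ = atan2(p_y, p_x) ≈ 105.24°.

≈ 24°N, 105°E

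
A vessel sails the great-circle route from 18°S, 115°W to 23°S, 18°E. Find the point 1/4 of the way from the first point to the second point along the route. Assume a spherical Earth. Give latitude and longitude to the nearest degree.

≈ 35°S, 88°W

Write both endpoints as unit vectors p₁, p₂ with components (cos φ cos λ, cos φ sin λ, sin φ).
The central angle between the endpoints is δ = arccos(p₁·p₂) ≈ 2.067 rad (118.4°).
Interpolate at f = 1/4 with slerp weights a = sin((1−f)δ)/sin δ ≈ 1.137, b = sin(fδ)/sin δ ≈ 0.562.
p = a·p₁ + b·p₂ ≈ (0.035, -0.820, -0.571); φ = arcsin(p_z) ≈ -34.82°, λ = atan2(p_y, p_x) ≈ -87.56°.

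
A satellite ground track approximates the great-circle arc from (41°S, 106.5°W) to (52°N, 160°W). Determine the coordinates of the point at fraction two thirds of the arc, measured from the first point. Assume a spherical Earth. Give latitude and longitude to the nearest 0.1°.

≈ (22.0°N, 137.5°W)

The haversine formula gives a central angle δ ≈ 1.814 rad (103.9°) between the endpoints.
Interpolate at f = 2/3 with slerp weights a = sin((1−f)δ)/sin δ ≈ 0.586, b = sin(fδ)/sin δ ≈ 0.964.
p = a·p₁ + b·p₂ ≈ (-0.683, -0.627, 0.375); φ = arcsin(p_z) ≈ 22.03°, λ = atan2(p_y, p_x) ≈ -137.46°.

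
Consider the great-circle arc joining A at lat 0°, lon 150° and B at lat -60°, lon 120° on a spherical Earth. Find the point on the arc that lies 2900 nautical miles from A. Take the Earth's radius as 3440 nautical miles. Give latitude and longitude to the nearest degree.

Write both endpoints as unit vectors p₁, p₂ with components (cos φ cos λ, cos φ sin λ, sin φ).
The central angle between the endpoints is δ = arccos(p₁·p₂) ≈ 1.123 rad (64.3°). The total great-circle distance is δ·R ≈ 1.123 × 3440 ≈ 3863 nmi, so the target fraction is f = 2900/3863 ≈ 0.751.
Interpolate at f ≈ 0.751 with slerp weights a = sin((1−f)δ)/sin δ ≈ 0.307, b = sin(fδ)/sin δ ≈ 0.828.
p = a·p₁ + b·p₂ ≈ (-0.473, 0.512, -0.717); φ = arcsin(p_z) ≈ -45.84°, λ = atan2(p_y, p_x) ≈ 132.71°.

≈ lat -46°, lon 133°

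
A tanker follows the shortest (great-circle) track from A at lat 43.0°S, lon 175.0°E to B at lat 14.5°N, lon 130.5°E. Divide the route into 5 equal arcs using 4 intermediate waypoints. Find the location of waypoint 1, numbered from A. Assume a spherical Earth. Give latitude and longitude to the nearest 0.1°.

≈ lat 32.5°S, lon 163.0°E

The haversine formula gives a central angle δ ≈ 1.230 rad (70.5°) between the endpoints.
Interpolate at f = 1/5 with slerp weights a = sin((1−f)δ)/sin δ ≈ 0.884, b = sin(fδ)/sin δ ≈ 0.258.
p = a·p₁ + b·p₂ ≈ (-0.806, 0.247, -0.538); φ = arcsin(p_z) ≈ -32.54°, λ = atan2(p_y, p_x) ≈ 163.00°.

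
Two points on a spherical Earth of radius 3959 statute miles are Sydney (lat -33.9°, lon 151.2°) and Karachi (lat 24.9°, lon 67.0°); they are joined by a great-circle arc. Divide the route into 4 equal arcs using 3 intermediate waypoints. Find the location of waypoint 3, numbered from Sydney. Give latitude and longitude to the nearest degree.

Write both endpoints as unit vectors p₁, p₂ with components (cos φ cos λ, cos φ sin λ, sin φ).
The central angle between the endpoints is δ = arccos(p₁·p₂) ≈ 1.730 rad (99.1°).
Interpolate at f = 3/4 with slerp weights a = sin((1−f)δ)/sin δ ≈ 0.425, b = sin(fδ)/sin δ ≈ 0.975.
p = a·p₁ + b·p₂ ≈ (0.037, 0.984, 0.174); φ = arcsin(p_z) ≈ 10.01°, λ = atan2(p_y, p_x) ≈ 87.86°.

≈ lat 10°, lon 88°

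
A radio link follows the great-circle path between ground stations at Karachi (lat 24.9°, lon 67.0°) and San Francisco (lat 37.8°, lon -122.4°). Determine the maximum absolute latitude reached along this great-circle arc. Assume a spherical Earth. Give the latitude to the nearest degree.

≈ 82°

The great circle lies in the plane with unit normal n̂ = (p₁ × p₂)/|p₁ × p₂|.
Here n̂_z ≈ +0.131; the vertex latitude is φ_max = arccos|n̂_z| ≈ 82.5°.
Check via Clairaut: cos φ_max = |cos φ₁| · sin C = cos(24.9°)·sin(8.3°) ≈ 0.131, again giving ≈ 82.5°.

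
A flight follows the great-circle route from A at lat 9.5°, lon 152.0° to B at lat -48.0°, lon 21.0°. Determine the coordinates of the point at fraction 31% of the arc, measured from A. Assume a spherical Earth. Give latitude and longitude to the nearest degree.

The haversine formula gives a central angle δ ≈ 2.160 rad (123.8°) between the endpoints.
Interpolate at f = 0.31 with slerp weights a = sin((1−f)δ)/sin δ ≈ 1.199, b = sin(fδ)/sin δ ≈ 0.746.
p = a·p₁ + b·p₂ ≈ (-0.578, 0.734, -0.357); φ = arcsin(p_z) ≈ -20.91°, λ = atan2(p_y, p_x) ≈ 128.20°.

≈ lat -21°, lon 128°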